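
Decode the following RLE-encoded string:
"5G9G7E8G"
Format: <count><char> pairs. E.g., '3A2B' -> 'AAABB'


Expanding each <count><char> pair:
  5G -> 'GGGGG'
  9G -> 'GGGGGGGGG'
  7E -> 'EEEEEEE'
  8G -> 'GGGGGGGG'

Decoded = GGGGGGGGGGGGGGEEEEEEEGGGGGGGG


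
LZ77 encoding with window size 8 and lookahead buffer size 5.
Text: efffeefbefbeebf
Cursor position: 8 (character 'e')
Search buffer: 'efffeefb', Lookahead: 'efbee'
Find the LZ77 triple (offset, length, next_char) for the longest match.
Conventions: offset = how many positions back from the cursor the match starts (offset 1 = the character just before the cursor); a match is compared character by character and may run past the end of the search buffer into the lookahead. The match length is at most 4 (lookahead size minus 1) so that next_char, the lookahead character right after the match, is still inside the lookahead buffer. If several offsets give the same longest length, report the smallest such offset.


Try each offset into the search buffer:
  offset=1 (pos 7, char 'b'): match length 0
  offset=2 (pos 6, char 'f'): match length 0
  offset=3 (pos 5, char 'e'): match length 4
  offset=4 (pos 4, char 'e'): match length 1
  offset=5 (pos 3, char 'f'): match length 0
  offset=6 (pos 2, char 'f'): match length 0
  offset=7 (pos 1, char 'f'): match length 0
  offset=8 (pos 0, char 'e'): match length 2
Longest match has length 4 at offset 3.
next_char = character at position 8 + 4 = 12 -> 'e'

Best match: offset=3, length=4 (matching 'efbe' starting at position 5)
LZ77 triple: (3, 4, 'e')


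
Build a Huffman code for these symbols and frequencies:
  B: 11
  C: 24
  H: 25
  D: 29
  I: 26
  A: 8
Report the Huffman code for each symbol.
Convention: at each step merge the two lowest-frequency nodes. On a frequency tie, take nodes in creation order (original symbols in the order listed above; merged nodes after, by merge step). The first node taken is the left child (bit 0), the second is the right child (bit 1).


Huffman tree construction:
Step 1: Merge A(8) + B(11) = 19
Step 2: Merge (A+B)(19) + C(24) = 43
Step 3: Merge H(25) + I(26) = 51
Step 4: Merge D(29) + ((A+B)+C)(43) = 72
Step 5: Merge (H+I)(51) + (D+((A+B)+C))(72) = 123
Read each symbol's code off the tree from the root (left child = 0, right child = 1).

Codes:
  B: 1101 (length 4)
  C: 111 (length 3)
  H: 00 (length 2)
  D: 10 (length 2)
  I: 01 (length 2)
  A: 1100 (length 4)
Average code length: 308/123 = 2.5041 bits/symbol


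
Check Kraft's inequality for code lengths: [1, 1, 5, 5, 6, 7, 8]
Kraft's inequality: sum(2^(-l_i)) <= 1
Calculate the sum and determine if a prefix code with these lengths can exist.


Sum = 2^(-1) + 2^(-1) + 2^(-5) + 2^(-5) + 2^(-6) + 2^(-7) + 2^(-8)
    = 0.5 + 0.5 + 0.03125 + 0.03125 + 0.015625 + 0.0078125 + 0.00390625
    = 279/256 = 1.08984375
Since 1.08984375 > 1, Kraft's inequality is NOT satisfied.
A prefix code with these lengths CANNOT exist.

Kraft sum = 1.08984375. Not satisfied.


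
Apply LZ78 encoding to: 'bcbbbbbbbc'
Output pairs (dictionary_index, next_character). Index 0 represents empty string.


LZ78 encoding steps:
Dictionary: {0: ''}
Step 1: w='' (idx 0), next='b' -> output (0, 'b'), add 'b' as idx 1
Step 2: w='' (idx 0), next='c' -> output (0, 'c'), add 'c' as idx 2
Step 3: w='b' (idx 1), next='b' -> output (1, 'b'), add 'bb' as idx 3
Step 4: w='bb' (idx 3), next='b' -> output (3, 'b'), add 'bbb' as idx 4
Step 5: w='bb' (idx 3), next='c' -> output (3, 'c'), add 'bbc' as idx 5


Encoded: [(0, 'b'), (0, 'c'), (1, 'b'), (3, 'b'), (3, 'c')]


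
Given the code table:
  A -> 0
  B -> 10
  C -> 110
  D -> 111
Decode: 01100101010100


Decoding:
0 -> A
110 -> C
0 -> A
10 -> B
10 -> B
10 -> B
10 -> B
0 -> A


Result: ACABBBBA


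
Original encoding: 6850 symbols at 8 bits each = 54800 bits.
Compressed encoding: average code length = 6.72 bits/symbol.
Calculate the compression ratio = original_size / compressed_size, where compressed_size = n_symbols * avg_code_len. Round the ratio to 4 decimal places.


original_size = n_symbols * orig_bits = 6850 * 8 = 54800 bits
compressed_size = n_symbols * avg_code_len = 6850 * 6.72 = 46032.0 bits
ratio = original_size / compressed_size = 54800 / 46032.0 = 1.1905

Compression ratio = 1.1905


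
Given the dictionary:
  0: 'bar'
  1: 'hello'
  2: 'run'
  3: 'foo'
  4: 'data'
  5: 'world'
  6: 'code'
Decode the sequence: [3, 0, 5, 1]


Look up each index in the dictionary:
  3 -> 'foo'
  0 -> 'bar'
  5 -> 'world'
  1 -> 'hello'

Decoded: "foo bar world hello"


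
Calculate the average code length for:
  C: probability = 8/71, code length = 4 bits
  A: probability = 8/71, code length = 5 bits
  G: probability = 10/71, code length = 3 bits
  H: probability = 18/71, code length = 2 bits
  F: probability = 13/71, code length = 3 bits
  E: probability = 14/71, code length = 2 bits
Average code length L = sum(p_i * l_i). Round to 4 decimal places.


Weighted contributions p_i * l_i:
  C: (8/71) * 4 = 32/71
  A: (8/71) * 5 = 40/71
  G: (10/71) * 3 = 30/71
  H: (18/71) * 2 = 36/71
  F: (13/71) * 3 = 39/71
  E: (14/71) * 2 = 28/71
Sum = (32 + 40 + 30 + 36 + 39 + 28)/71 = 205/71

L = 205/71 = 2.8873 bits/symbol


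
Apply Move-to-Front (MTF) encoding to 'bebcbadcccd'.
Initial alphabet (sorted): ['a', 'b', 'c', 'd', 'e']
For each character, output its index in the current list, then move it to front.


MTF encoding:
'b': index 1 in ['a', 'b', 'c', 'd', 'e'] -> ['b', 'a', 'c', 'd', 'e']
'e': index 4 in ['b', 'a', 'c', 'd', 'e'] -> ['e', 'b', 'a', 'c', 'd']
'b': index 1 in ['e', 'b', 'a', 'c', 'd'] -> ['b', 'e', 'a', 'c', 'd']
'c': index 3 in ['b', 'e', 'a', 'c', 'd'] -> ['c', 'b', 'e', 'a', 'd']
'b': index 1 in ['c', 'b', 'e', 'a', 'd'] -> ['b', 'c', 'e', 'a', 'd']
'a': index 3 in ['b', 'c', 'e', 'a', 'd'] -> ['a', 'b', 'c', 'e', 'd']
'd': index 4 in ['a', 'b', 'c', 'e', 'd'] -> ['d', 'a', 'b', 'c', 'e']
'c': index 3 in ['d', 'a', 'b', 'c', 'e'] -> ['c', 'd', 'a', 'b', 'e']
'c': index 0 in ['c', 'd', 'a', 'b', 'e'] -> ['c', 'd', 'a', 'b', 'e']
'c': index 0 in ['c', 'd', 'a', 'b', 'e'] -> ['c', 'd', 'a', 'b', 'e']
'd': index 1 in ['c', 'd', 'a', 'b', 'e'] -> ['d', 'c', 'a', 'b', 'e']


Output: [1, 4, 1, 3, 1, 3, 4, 3, 0, 0, 1]


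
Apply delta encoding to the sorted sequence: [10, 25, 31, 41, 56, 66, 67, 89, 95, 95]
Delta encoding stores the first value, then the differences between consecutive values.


First value: 10
Deltas:
  25 - 10 = 15
  31 - 25 = 6
  41 - 31 = 10
  56 - 41 = 15
  66 - 56 = 10
  67 - 66 = 1
  89 - 67 = 22
  95 - 89 = 6
  95 - 95 = 0


Delta encoded: [10, 15, 6, 10, 15, 10, 1, 22, 6, 0]


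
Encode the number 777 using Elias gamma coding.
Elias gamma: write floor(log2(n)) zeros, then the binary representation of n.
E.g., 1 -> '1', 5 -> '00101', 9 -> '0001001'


num_bits = floor(log2(777)) + 1 = 10
leading_zeros = num_bits - 1 = 9
binary(777) = 1100001001

Elias gamma(777) = '000000000' + '1100001001' = 0000000001100001001 (19 bits)


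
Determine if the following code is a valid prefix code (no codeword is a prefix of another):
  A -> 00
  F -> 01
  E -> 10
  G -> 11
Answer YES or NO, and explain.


Checking each pair (does one codeword prefix another?):
  A='00' vs F='01': no prefix
  A='00' vs E='10': no prefix
  A='00' vs G='11': no prefix
  F='01' vs A='00': no prefix
  F='01' vs E='10': no prefix
  F='01' vs G='11': no prefix
  E='10' vs A='00': no prefix
  E='10' vs F='01': no prefix
  E='10' vs G='11': no prefix
  G='11' vs A='00': no prefix
  G='11' vs F='01': no prefix
  G='11' vs E='10': no prefix
No violation found over all pairs.

YES -- this is a valid prefix code. No codeword is a prefix of any other codeword.


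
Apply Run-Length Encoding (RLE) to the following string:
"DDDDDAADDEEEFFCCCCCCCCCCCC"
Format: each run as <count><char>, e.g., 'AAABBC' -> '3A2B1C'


Scanning runs left to right:
  i=0: run of 'D' x 5 -> '5D'
  i=5: run of 'A' x 2 -> '2A'
  i=7: run of 'D' x 2 -> '2D'
  i=9: run of 'E' x 3 -> '3E'
  i=12: run of 'F' x 2 -> '2F'
  i=14: run of 'C' x 12 -> '12C'

RLE = 5D2A2D3E2F12C


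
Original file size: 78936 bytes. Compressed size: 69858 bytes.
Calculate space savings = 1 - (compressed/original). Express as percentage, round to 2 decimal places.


ratio = compressed/original = 69858/78936 = 0.884995
savings = 1 - ratio = 1 - 0.884995 = 0.115005
as a percentage: 0.115005 * 100 = 11.5%

Space savings = 1 - 69858/78936 = 11.5%


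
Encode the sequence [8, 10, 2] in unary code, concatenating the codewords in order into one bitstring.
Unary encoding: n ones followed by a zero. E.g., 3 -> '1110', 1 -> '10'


Encode each number as n ones followed by a terminating 0:
  8 -> 111111110 (9 bits)
  10 -> 11111111110 (11 bits)
  2 -> 110 (3 bits)
Total length = 9 + 11 + 3 = 23 bits.

Unary([8, 10, 2]) = 11111111011111111110110 (23 bits)


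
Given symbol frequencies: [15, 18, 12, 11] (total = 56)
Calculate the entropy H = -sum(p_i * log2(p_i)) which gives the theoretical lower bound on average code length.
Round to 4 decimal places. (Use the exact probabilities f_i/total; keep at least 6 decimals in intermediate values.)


Per-symbol terms -p_i * log2(p_i) with p_i = f_i/56:
  p = 15/56 = 0.267857: log2(p) = -1.900464, -p*log2(p) = 0.509053
  p = 18/56 = 0.321429: log2(p) = -1.637430, -p*log2(p) = 0.526317
  p = 12/56 = 0.214286: log2(p) = -2.222392, -p*log2(p) = 0.476227
  p = 11/56 = 0.196429: log2(p) = -2.347923, -p*log2(p) = 0.461199
H = 0.509053 + 0.526317 + 0.476227 + 0.461199 = 1.972796

H = 1.9728 bits/symbol


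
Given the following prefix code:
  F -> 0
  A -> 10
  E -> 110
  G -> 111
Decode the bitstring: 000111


Decoding step by step:
Bits 0 -> F
Bits 0 -> F
Bits 0 -> F
Bits 111 -> G


Decoded message: FFFG


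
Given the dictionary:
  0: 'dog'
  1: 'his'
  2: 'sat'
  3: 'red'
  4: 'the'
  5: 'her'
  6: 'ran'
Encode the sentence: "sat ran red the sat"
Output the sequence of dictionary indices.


Look up each word in the dictionary:
  'sat' -> 2
  'ran' -> 6
  'red' -> 3
  'the' -> 4
  'sat' -> 2

Encoded: [2, 6, 3, 4, 2]


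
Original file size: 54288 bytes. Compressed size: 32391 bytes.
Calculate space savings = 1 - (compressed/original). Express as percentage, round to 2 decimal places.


ratio = compressed/original = 32391/54288 = 0.596651
savings = 1 - ratio = 1 - 0.596651 = 0.403349
as a percentage: 0.403349 * 100 = 40.33%

Space savings = 1 - 32391/54288 = 40.33%


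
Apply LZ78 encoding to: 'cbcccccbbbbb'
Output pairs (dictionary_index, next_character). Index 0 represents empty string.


LZ78 encoding steps:
Dictionary: {0: ''}
Step 1: w='' (idx 0), next='c' -> output (0, 'c'), add 'c' as idx 1
Step 2: w='' (idx 0), next='b' -> output (0, 'b'), add 'b' as idx 2
Step 3: w='c' (idx 1), next='c' -> output (1, 'c'), add 'cc' as idx 3
Step 4: w='cc' (idx 3), next='c' -> output (3, 'c'), add 'ccc' as idx 4
Step 5: w='b' (idx 2), next='b' -> output (2, 'b'), add 'bb' as idx 5
Step 6: w='bb' (idx 5), next='b' -> output (5, 'b'), add 'bbb' as idx 6


Encoded: [(0, 'c'), (0, 'b'), (1, 'c'), (3, 'c'), (2, 'b'), (5, 'b')]


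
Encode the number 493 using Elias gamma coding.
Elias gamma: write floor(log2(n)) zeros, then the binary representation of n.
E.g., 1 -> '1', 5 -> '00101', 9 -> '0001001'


num_bits = floor(log2(493)) + 1 = 9
leading_zeros = num_bits - 1 = 8
binary(493) = 111101101

Elias gamma(493) = '00000000' + '111101101' = 00000000111101101 (17 bits)


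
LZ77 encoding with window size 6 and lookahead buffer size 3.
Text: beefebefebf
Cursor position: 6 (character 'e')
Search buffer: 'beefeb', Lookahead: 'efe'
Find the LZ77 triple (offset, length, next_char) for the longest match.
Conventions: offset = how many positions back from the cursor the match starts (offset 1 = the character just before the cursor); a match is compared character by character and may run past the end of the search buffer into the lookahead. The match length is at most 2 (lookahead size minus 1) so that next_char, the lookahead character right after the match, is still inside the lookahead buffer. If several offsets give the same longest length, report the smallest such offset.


Try each offset into the search buffer:
  offset=1 (pos 5, char 'b'): match length 0
  offset=2 (pos 4, char 'e'): match length 1
  offset=3 (pos 3, char 'f'): match length 0
  offset=4 (pos 2, char 'e'): match length 2
  offset=5 (pos 1, char 'e'): match length 1
  offset=6 (pos 0, char 'b'): match length 0
Longest match has length 2 at offset 4.
next_char = character at position 6 + 2 = 8 -> 'e'

Best match: offset=4, length=2 (matching 'ef' starting at position 2)
LZ77 triple: (4, 2, 'e')


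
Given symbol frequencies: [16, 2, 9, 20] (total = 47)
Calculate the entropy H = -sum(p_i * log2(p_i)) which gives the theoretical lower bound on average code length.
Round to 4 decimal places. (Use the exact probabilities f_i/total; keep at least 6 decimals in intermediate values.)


Per-symbol terms -p_i * log2(p_i) with p_i = f_i/47:
  p = 16/47 = 0.340426: log2(p) = -1.554589, -p*log2(p) = 0.529222
  p = 2/47 = 0.042553: log2(p) = -4.554589, -p*log2(p) = 0.193812
  p = 9/47 = 0.191489: log2(p) = -2.384664, -p*log2(p) = 0.456638
  p = 20/47 = 0.425532: log2(p) = -1.232661, -p*log2(p) = 0.524536
H = 0.529222 + 0.193812 + 0.456638 + 0.524536 = 1.704208

H = 1.7042 bits/symbol


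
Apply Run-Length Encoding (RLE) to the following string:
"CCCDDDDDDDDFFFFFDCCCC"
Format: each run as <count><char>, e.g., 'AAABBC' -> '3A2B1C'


Scanning runs left to right:
  i=0: run of 'C' x 3 -> '3C'
  i=3: run of 'D' x 8 -> '8D'
  i=11: run of 'F' x 5 -> '5F'
  i=16: run of 'D' x 1 -> '1D'
  i=17: run of 'C' x 4 -> '4C'

RLE = 3C8D5F1D4C


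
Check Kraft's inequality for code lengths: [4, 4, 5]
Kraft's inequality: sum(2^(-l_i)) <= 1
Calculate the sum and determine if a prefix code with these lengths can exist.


Sum = 2^(-4) + 2^(-4) + 2^(-5)
    = 0.0625 + 0.0625 + 0.03125
    = 5/32 = 0.15625
Since 0.15625 <= 1, Kraft's inequality IS satisfied.
A prefix code with these lengths CAN exist.

Kraft sum = 0.15625. Satisfied.


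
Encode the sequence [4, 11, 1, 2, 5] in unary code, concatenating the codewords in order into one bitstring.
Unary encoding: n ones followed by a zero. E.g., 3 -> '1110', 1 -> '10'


Encode each number as n ones followed by a terminating 0:
  4 -> 11110 (5 bits)
  11 -> 111111111110 (12 bits)
  1 -> 10 (2 bits)
  2 -> 110 (3 bits)
  5 -> 111110 (6 bits)
Total length = 5 + 12 + 2 + 3 + 6 = 28 bits.

Unary([4, 11, 1, 2, 5]) = 1111011111111111010110111110 (28 bits)


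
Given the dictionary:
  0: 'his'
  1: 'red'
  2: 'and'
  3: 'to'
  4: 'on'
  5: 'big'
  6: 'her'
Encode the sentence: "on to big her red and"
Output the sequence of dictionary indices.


Look up each word in the dictionary:
  'on' -> 4
  'to' -> 3
  'big' -> 5
  'her' -> 6
  'red' -> 1
  'and' -> 2

Encoded: [4, 3, 5, 6, 1, 2]


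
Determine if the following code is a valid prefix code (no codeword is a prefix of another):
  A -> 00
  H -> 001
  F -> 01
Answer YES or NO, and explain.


Checking each pair (does one codeword prefix another?):
  A='00' vs H='001': prefix -- VIOLATION

NO -- this is NOT a valid prefix code. A (00) is a prefix of H (001).


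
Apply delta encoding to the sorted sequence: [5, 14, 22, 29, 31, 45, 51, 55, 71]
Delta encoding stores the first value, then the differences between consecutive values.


First value: 5
Deltas:
  14 - 5 = 9
  22 - 14 = 8
  29 - 22 = 7
  31 - 29 = 2
  45 - 31 = 14
  51 - 45 = 6
  55 - 51 = 4
  71 - 55 = 16


Delta encoded: [5, 9, 8, 7, 2, 14, 6, 4, 16]


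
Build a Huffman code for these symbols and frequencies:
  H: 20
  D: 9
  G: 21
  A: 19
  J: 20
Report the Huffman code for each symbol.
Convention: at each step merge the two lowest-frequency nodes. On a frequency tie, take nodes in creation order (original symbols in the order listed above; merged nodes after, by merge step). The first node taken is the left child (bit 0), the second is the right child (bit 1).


Huffman tree construction:
Step 1: Merge D(9) + A(19) = 28
Step 2: Merge H(20) + J(20) = 40
Step 3: Merge G(21) + (D+A)(28) = 49
Step 4: Merge (H+J)(40) + (G+(D+A))(49) = 89
Read each symbol's code off the tree from the root (left child = 0, right child = 1).

Codes:
  H: 00 (length 2)
  D: 110 (length 3)
  G: 10 (length 2)
  A: 111 (length 3)
  J: 01 (length 2)
Average code length: 206/89 = 2.3146 bits/symbol


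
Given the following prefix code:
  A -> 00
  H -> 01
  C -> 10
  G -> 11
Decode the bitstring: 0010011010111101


Decoding step by step:
Bits 00 -> A
Bits 10 -> C
Bits 01 -> H
Bits 10 -> C
Bits 10 -> C
Bits 11 -> G
Bits 11 -> G
Bits 01 -> H


Decoded message: ACHCCGGH


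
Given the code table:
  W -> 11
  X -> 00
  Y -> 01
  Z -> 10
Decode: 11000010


Decoding:
11 -> W
00 -> X
00 -> X
10 -> Z


Result: WXXZ


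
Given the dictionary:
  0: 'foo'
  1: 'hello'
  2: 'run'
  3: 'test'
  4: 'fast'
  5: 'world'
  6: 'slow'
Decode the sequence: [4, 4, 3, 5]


Look up each index in the dictionary:
  4 -> 'fast'
  4 -> 'fast'
  3 -> 'test'
  5 -> 'world'

Decoded: "fast fast test world"


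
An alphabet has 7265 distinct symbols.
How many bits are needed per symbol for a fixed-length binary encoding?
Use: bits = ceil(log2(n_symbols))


log2(7265) = 12.8267
Bracket: 2^12 = 4096 < 7265 <= 2^13 = 8192
So ceil(log2(7265)) = 13

bits = ceil(log2(7265)) = ceil(12.8267) = 13 bits


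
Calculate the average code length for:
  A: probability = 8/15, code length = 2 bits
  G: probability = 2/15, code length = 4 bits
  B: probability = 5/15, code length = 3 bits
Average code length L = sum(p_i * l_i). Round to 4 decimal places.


Weighted contributions p_i * l_i:
  A: (8/15) * 2 = 16/15
  G: (2/15) * 4 = 8/15
  B: (5/15) * 3 = 15/15
Sum = (16 + 8 + 15)/15 = 39/15

L = 39/15 = 2.6000 bits/symbol


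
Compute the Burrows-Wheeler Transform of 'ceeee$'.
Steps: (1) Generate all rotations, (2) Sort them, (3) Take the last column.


Rotations (sorted):
  0: $ceeee -> last char: e
  1: ceeee$ -> last char: $
  2: e$ceee -> last char: e
  3: ee$cee -> last char: e
  4: eee$ce -> last char: e
  5: eeee$c -> last char: c


BWT = e$eeec


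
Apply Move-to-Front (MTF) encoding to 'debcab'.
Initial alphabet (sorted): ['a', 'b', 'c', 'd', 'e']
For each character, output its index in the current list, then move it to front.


MTF encoding:
'd': index 3 in ['a', 'b', 'c', 'd', 'e'] -> ['d', 'a', 'b', 'c', 'e']
'e': index 4 in ['d', 'a', 'b', 'c', 'e'] -> ['e', 'd', 'a', 'b', 'c']
'b': index 3 in ['e', 'd', 'a', 'b', 'c'] -> ['b', 'e', 'd', 'a', 'c']
'c': index 4 in ['b', 'e', 'd', 'a', 'c'] -> ['c', 'b', 'e', 'd', 'a']
'a': index 4 in ['c', 'b', 'e', 'd', 'a'] -> ['a', 'c', 'b', 'e', 'd']
'b': index 2 in ['a', 'c', 'b', 'e', 'd'] -> ['b', 'a', 'c', 'e', 'd']


Output: [3, 4, 3, 4, 4, 2]


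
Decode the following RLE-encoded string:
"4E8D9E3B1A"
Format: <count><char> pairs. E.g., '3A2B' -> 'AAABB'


Expanding each <count><char> pair:
  4E -> 'EEEE'
  8D -> 'DDDDDDDD'
  9E -> 'EEEEEEEEE'
  3B -> 'BBB'
  1A -> 'A'

Decoded = EEEEDDDDDDDDEEEEEEEEEBBBA


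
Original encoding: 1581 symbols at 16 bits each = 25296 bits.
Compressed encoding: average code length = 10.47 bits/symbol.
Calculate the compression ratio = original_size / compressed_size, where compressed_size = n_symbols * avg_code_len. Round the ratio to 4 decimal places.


original_size = n_symbols * orig_bits = 1581 * 16 = 25296 bits
compressed_size = n_symbols * avg_code_len = 1581 * 10.47 = 16553.07 bits
ratio = original_size / compressed_size = 25296 / 16553.07 = 1.5282

Compression ratio = 1.5282


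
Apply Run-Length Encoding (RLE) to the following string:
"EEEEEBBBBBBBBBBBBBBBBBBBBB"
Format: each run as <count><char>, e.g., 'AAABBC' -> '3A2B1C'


Scanning runs left to right:
  i=0: run of 'E' x 5 -> '5E'
  i=5: run of 'B' x 21 -> '21B'

RLE = 5E21B


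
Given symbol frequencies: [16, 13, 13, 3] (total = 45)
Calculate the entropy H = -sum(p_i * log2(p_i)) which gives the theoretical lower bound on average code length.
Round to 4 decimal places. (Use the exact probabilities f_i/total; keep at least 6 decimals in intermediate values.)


Per-symbol terms -p_i * log2(p_i) with p_i = f_i/45:
  p = 16/45 = 0.355556: log2(p) = -1.491853, -p*log2(p) = 0.530437
  p = 13/45 = 0.288889: log2(p) = -1.791413, -p*log2(p) = 0.517519
  p = 13/45 = 0.288889: log2(p) = -1.791413, -p*log2(p) = 0.517519
  p = 3/45 = 0.066667: log2(p) = -3.906891, -p*log2(p) = 0.260459
H = 0.530437 + 0.517519 + 0.517519 + 0.260459 = 1.825934

H = 1.8259 bits/symbol


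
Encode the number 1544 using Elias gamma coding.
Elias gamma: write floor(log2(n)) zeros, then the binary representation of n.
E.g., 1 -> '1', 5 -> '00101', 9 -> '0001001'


num_bits = floor(log2(1544)) + 1 = 11
leading_zeros = num_bits - 1 = 10
binary(1544) = 11000001000

Elias gamma(1544) = '0000000000' + '11000001000' = 000000000011000001000 (21 bits)


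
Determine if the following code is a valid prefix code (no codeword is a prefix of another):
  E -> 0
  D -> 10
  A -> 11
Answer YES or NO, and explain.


Checking each pair (does one codeword prefix another?):
  E='0' vs D='10': no prefix
  E='0' vs A='11': no prefix
  D='10' vs E='0': no prefix
  D='10' vs A='11': no prefix
  A='11' vs E='0': no prefix
  A='11' vs D='10': no prefix
No violation found over all pairs.

YES -- this is a valid prefix code. No codeword is a prefix of any other codeword.


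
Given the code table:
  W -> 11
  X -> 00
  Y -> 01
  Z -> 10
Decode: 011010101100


Decoding:
01 -> Y
10 -> Z
10 -> Z
10 -> Z
11 -> W
00 -> X


Result: YZZZWX


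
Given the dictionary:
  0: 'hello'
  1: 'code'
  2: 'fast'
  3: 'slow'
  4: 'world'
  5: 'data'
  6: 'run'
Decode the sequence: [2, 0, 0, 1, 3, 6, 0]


Look up each index in the dictionary:
  2 -> 'fast'
  0 -> 'hello'
  0 -> 'hello'
  1 -> 'code'
  3 -> 'slow'
  6 -> 'run'
  0 -> 'hello'

Decoded: "fast hello hello code slow run hello"


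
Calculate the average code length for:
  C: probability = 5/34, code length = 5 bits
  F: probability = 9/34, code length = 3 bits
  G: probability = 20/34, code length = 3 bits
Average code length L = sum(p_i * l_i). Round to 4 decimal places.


Weighted contributions p_i * l_i:
  C: (5/34) * 5 = 25/34
  F: (9/34) * 3 = 27/34
  G: (20/34) * 3 = 60/34
Sum = (25 + 27 + 60)/34 = 112/34

L = 112/34 = 3.2941 bits/symbol


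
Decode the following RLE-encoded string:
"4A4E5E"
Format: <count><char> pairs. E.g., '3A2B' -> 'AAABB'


Expanding each <count><char> pair:
  4A -> 'AAAA'
  4E -> 'EEEE'
  5E -> 'EEEEE'

Decoded = AAAAEEEEEEEEE


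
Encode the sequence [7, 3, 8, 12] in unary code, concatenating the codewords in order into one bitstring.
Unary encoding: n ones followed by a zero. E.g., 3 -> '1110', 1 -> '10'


Encode each number as n ones followed by a terminating 0:
  7 -> 11111110 (8 bits)
  3 -> 1110 (4 bits)
  8 -> 111111110 (9 bits)
  12 -> 1111111111110 (13 bits)
Total length = 8 + 4 + 9 + 13 = 34 bits.

Unary([7, 3, 8, 12]) = 1111111011101111111101111111111110 (34 bits)


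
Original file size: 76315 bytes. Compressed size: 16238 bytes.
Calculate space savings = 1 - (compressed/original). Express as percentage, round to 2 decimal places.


ratio = compressed/original = 16238/76315 = 0.212776
savings = 1 - ratio = 1 - 0.212776 = 0.787224
as a percentage: 0.787224 * 100 = 78.72%

Space savings = 1 - 16238/76315 = 78.72%


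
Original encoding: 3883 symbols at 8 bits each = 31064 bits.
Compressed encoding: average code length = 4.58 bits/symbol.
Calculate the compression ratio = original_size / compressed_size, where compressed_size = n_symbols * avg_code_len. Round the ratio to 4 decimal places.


original_size = n_symbols * orig_bits = 3883 * 8 = 31064 bits
compressed_size = n_symbols * avg_code_len = 3883 * 4.58 = 17784.14 bits
ratio = original_size / compressed_size = 31064 / 17784.14 = 1.7467

Compression ratio = 1.7467


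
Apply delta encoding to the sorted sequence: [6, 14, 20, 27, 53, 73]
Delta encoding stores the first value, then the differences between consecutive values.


First value: 6
Deltas:
  14 - 6 = 8
  20 - 14 = 6
  27 - 20 = 7
  53 - 27 = 26
  73 - 53 = 20


Delta encoded: [6, 8, 6, 7, 26, 20]


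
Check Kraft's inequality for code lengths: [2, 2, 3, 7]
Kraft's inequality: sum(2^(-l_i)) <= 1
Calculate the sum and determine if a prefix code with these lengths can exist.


Sum = 2^(-2) + 2^(-2) + 2^(-3) + 2^(-7)
    = 0.25 + 0.25 + 0.125 + 0.0078125
    = 81/128 = 0.6328125
Since 0.6328125 <= 1, Kraft's inequality IS satisfied.
A prefix code with these lengths CAN exist.

Kraft sum = 0.6328125. Satisfied.


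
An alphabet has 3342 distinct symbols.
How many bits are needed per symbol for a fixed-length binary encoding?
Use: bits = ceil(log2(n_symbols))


log2(3342) = 11.7065
Bracket: 2^11 = 2048 < 3342 <= 2^12 = 4096
So ceil(log2(3342)) = 12

bits = ceil(log2(3342)) = ceil(11.7065) = 12 bits


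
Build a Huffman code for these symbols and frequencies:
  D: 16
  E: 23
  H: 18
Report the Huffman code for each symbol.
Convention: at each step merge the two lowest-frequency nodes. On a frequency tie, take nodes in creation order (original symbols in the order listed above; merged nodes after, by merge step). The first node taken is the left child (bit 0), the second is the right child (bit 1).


Huffman tree construction:
Step 1: Merge D(16) + H(18) = 34
Step 2: Merge E(23) + (D+H)(34) = 57
Read each symbol's code off the tree from the root (left child = 0, right child = 1).

Codes:
  D: 10 (length 2)
  E: 0 (length 1)
  H: 11 (length 2)
Average code length: 91/57 = 1.5965 bits/symbol


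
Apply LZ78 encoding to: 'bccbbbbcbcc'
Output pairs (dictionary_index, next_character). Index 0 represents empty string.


LZ78 encoding steps:
Dictionary: {0: ''}
Step 1: w='' (idx 0), next='b' -> output (0, 'b'), add 'b' as idx 1
Step 2: w='' (idx 0), next='c' -> output (0, 'c'), add 'c' as idx 2
Step 3: w='c' (idx 2), next='b' -> output (2, 'b'), add 'cb' as idx 3
Step 4: w='b' (idx 1), next='b' -> output (1, 'b'), add 'bb' as idx 4
Step 5: w='b' (idx 1), next='c' -> output (1, 'c'), add 'bc' as idx 5
Step 6: w='bc' (idx 5), next='c' -> output (5, 'c'), add 'bcc' as idx 6


Encoded: [(0, 'b'), (0, 'c'), (2, 'b'), (1, 'b'), (1, 'c'), (5, 'c')]


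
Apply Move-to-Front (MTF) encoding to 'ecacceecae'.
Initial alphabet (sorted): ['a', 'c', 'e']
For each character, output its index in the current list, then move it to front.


MTF encoding:
'e': index 2 in ['a', 'c', 'e'] -> ['e', 'a', 'c']
'c': index 2 in ['e', 'a', 'c'] -> ['c', 'e', 'a']
'a': index 2 in ['c', 'e', 'a'] -> ['a', 'c', 'e']
'c': index 1 in ['a', 'c', 'e'] -> ['c', 'a', 'e']
'c': index 0 in ['c', 'a', 'e'] -> ['c', 'a', 'e']
'e': index 2 in ['c', 'a', 'e'] -> ['e', 'c', 'a']
'e': index 0 in ['e', 'c', 'a'] -> ['e', 'c', 'a']
'c': index 1 in ['e', 'c', 'a'] -> ['c', 'e', 'a']
'a': index 2 in ['c', 'e', 'a'] -> ['a', 'c', 'e']
'e': index 2 in ['a', 'c', 'e'] -> ['e', 'a', 'c']


Output: [2, 2, 2, 1, 0, 2, 0, 1, 2, 2]


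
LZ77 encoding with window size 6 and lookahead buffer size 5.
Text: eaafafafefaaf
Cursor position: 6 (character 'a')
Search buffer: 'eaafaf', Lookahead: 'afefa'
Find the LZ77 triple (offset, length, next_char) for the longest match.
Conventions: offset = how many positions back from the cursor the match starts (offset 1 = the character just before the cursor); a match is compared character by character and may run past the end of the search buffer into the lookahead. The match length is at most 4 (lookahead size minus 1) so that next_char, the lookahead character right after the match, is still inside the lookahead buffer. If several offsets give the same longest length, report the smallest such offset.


Try each offset into the search buffer:
  offset=1 (pos 5, char 'f'): match length 0
  offset=2 (pos 4, char 'a'): match length 2
  offset=3 (pos 3, char 'f'): match length 0
  offset=4 (pos 2, char 'a'): match length 2
  offset=5 (pos 1, char 'a'): match length 1
  offset=6 (pos 0, char 'e'): match length 0
Longest match has length 2, found at offsets 2, 4; take the smallest, offset 2.
next_char = character at position 6 + 2 = 8 -> 'e'

Best match: offset=2, length=2 (matching 'af' starting at position 4)
LZ77 triple: (2, 2, 'e')


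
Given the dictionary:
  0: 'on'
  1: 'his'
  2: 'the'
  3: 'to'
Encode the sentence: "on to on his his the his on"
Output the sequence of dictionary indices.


Look up each word in the dictionary:
  'on' -> 0
  'to' -> 3
  'on' -> 0
  'his' -> 1
  'his' -> 1
  'the' -> 2
  'his' -> 1
  'on' -> 0

Encoded: [0, 3, 0, 1, 1, 2, 1, 0]


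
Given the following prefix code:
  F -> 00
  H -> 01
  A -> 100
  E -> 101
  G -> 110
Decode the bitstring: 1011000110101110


Decoding step by step:
Bits 101 -> E
Bits 100 -> A
Bits 01 -> H
Bits 101 -> E
Bits 01 -> H
Bits 110 -> G


Decoded message: EAHEHG


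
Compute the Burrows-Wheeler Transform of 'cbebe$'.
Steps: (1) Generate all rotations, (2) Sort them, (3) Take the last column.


Rotations (sorted):
  0: $cbebe -> last char: e
  1: be$cbe -> last char: e
  2: bebe$c -> last char: c
  3: cbebe$ -> last char: $
  4: e$cbeb -> last char: b
  5: ebe$cb -> last char: b


BWT = eec$bb


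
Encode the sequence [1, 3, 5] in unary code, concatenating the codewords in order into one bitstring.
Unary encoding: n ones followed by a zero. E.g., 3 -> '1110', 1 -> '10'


Encode each number as n ones followed by a terminating 0:
  1 -> 10 (2 bits)
  3 -> 1110 (4 bits)
  5 -> 111110 (6 bits)
Total length = 2 + 4 + 6 = 12 bits.

Unary([1, 3, 5]) = 101110111110 (12 bits)


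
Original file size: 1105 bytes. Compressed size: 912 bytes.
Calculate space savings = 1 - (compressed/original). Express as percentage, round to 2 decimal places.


ratio = compressed/original = 912/1105 = 0.825339
savings = 1 - ratio = 1 - 0.825339 = 0.174661
as a percentage: 0.174661 * 100 = 17.47%

Space savings = 1 - 912/1105 = 17.47%


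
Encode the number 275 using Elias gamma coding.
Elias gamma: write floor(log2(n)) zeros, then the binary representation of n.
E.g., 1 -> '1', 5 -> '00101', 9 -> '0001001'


num_bits = floor(log2(275)) + 1 = 9
leading_zeros = num_bits - 1 = 8
binary(275) = 100010011

Elias gamma(275) = '00000000' + '100010011' = 00000000100010011 (17 bits)


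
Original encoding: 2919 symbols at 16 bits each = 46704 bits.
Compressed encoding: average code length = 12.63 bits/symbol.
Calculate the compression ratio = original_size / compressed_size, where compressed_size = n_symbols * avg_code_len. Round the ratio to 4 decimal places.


original_size = n_symbols * orig_bits = 2919 * 16 = 46704 bits
compressed_size = n_symbols * avg_code_len = 2919 * 12.63 = 36866.97 bits
ratio = original_size / compressed_size = 46704 / 36866.97 = 1.2668

Compression ratio = 1.2668


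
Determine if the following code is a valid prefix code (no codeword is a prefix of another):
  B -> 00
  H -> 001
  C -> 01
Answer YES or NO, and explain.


Checking each pair (does one codeword prefix another?):
  B='00' vs H='001': prefix -- VIOLATION

NO -- this is NOT a valid prefix code. B (00) is a prefix of H (001).


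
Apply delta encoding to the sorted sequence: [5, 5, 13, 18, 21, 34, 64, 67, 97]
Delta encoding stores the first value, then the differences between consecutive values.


First value: 5
Deltas:
  5 - 5 = 0
  13 - 5 = 8
  18 - 13 = 5
  21 - 18 = 3
  34 - 21 = 13
  64 - 34 = 30
  67 - 64 = 3
  97 - 67 = 30


Delta encoded: [5, 0, 8, 5, 3, 13, 30, 3, 30]


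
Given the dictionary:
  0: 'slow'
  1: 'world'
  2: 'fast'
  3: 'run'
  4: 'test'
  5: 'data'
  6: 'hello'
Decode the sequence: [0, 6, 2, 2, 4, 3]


Look up each index in the dictionary:
  0 -> 'slow'
  6 -> 'hello'
  2 -> 'fast'
  2 -> 'fast'
  4 -> 'test'
  3 -> 'run'

Decoded: "slow hello fast fast test run"


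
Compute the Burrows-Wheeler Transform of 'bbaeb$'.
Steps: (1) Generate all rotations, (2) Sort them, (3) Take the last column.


Rotations (sorted):
  0: $bbaeb -> last char: b
  1: aeb$bb -> last char: b
  2: b$bbae -> last char: e
  3: baeb$b -> last char: b
  4: bbaeb$ -> last char: $
  5: eb$bba -> last char: a


BWT = bbeb$a


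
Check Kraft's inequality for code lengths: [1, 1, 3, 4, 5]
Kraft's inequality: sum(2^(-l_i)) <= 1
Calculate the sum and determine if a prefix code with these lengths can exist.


Sum = 2^(-1) + 2^(-1) + 2^(-3) + 2^(-4) + 2^(-5)
    = 0.5 + 0.5 + 0.125 + 0.0625 + 0.03125
    = 39/32 = 1.21875
Since 1.21875 > 1, Kraft's inequality is NOT satisfied.
A prefix code with these lengths CANNOT exist.

Kraft sum = 1.21875. Not satisfied.


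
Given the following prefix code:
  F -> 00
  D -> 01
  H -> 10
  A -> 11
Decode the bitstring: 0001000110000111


Decoding step by step:
Bits 00 -> F
Bits 01 -> D
Bits 00 -> F
Bits 01 -> D
Bits 10 -> H
Bits 00 -> F
Bits 01 -> D
Bits 11 -> A


Decoded message: FDFDHFDA


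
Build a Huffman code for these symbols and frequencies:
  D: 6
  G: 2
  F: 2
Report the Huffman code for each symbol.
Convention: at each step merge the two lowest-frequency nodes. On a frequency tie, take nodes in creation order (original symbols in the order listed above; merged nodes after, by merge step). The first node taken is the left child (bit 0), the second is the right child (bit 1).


Huffman tree construction:
Step 1: Merge G(2) + F(2) = 4
Step 2: Merge (G+F)(4) + D(6) = 10
Read each symbol's code off the tree from the root (left child = 0, right child = 1).

Codes:
  D: 1 (length 1)
  G: 00 (length 2)
  F: 01 (length 2)
Average code length: 14/10 = 1.4000 bits/symbol


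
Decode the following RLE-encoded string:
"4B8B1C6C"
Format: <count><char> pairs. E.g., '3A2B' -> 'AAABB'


Expanding each <count><char> pair:
  4B -> 'BBBB'
  8B -> 'BBBBBBBB'
  1C -> 'C'
  6C -> 'CCCCCC'

Decoded = BBBBBBBBBBBBCCCCCCC


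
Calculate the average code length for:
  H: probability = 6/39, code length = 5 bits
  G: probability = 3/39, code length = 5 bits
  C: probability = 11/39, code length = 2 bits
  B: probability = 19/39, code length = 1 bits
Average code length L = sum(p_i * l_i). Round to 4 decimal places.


Weighted contributions p_i * l_i:
  H: (6/39) * 5 = 30/39
  G: (3/39) * 5 = 15/39
  C: (11/39) * 2 = 22/39
  B: (19/39) * 1 = 19/39
Sum = (30 + 15 + 22 + 19)/39 = 86/39

L = 86/39 = 2.2051 bits/symbol


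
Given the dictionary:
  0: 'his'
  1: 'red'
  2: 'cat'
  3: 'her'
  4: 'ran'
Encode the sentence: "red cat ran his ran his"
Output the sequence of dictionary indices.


Look up each word in the dictionary:
  'red' -> 1
  'cat' -> 2
  'ran' -> 4
  'his' -> 0
  'ran' -> 4
  'his' -> 0

Encoded: [1, 2, 4, 0, 4, 0]


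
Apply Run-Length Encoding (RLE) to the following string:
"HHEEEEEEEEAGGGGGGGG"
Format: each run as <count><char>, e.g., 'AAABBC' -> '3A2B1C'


Scanning runs left to right:
  i=0: run of 'H' x 2 -> '2H'
  i=2: run of 'E' x 8 -> '8E'
  i=10: run of 'A' x 1 -> '1A'
  i=11: run of 'G' x 8 -> '8G'

RLE = 2H8E1A8G


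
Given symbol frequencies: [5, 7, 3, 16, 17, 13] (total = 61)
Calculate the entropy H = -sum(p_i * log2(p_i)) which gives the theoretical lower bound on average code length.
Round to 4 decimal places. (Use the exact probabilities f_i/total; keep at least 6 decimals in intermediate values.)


Per-symbol terms -p_i * log2(p_i) with p_i = f_i/61:
  p = 5/61 = 0.081967: log2(p) = -3.608809, -p*log2(p) = 0.295804
  p = 7/61 = 0.114754: log2(p) = -3.123382, -p*log2(p) = 0.358421
  p = 3/61 = 0.049180: log2(p) = -4.345775, -p*log2(p) = 0.213727
  p = 16/61 = 0.262295: log2(p) = -1.930737, -p*log2(p) = 0.506423
  p = 17/61 = 0.278689: log2(p) = -1.843274, -p*log2(p) = 0.513699
  p = 13/61 = 0.213115: log2(p) = -2.230298, -p*log2(p) = 0.475309
H = 0.295804 + 0.358421 + 0.213727 + 0.506423 + 0.513699 + 0.475309 = 2.363383

H = 2.3634 bits/symbol


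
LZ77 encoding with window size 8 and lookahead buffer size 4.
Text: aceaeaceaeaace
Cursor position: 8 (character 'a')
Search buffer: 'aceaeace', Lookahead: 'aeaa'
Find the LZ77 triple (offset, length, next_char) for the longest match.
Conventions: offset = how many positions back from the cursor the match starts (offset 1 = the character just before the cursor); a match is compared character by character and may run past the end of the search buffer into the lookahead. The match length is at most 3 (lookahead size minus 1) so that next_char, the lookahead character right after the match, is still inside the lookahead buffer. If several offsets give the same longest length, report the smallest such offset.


Try each offset into the search buffer:
  offset=1 (pos 7, char 'e'): match length 0
  offset=2 (pos 6, char 'c'): match length 0
  offset=3 (pos 5, char 'a'): match length 1
  offset=4 (pos 4, char 'e'): match length 0
  offset=5 (pos 3, char 'a'): match length 3
  offset=6 (pos 2, char 'e'): match length 0
  offset=7 (pos 1, char 'c'): match length 0
  offset=8 (pos 0, char 'a'): match length 1
Longest match has length 3 at offset 5.
next_char = character at position 8 + 3 = 11 -> 'a'

Best match: offset=5, length=3 (matching 'aea' starting at position 3)
LZ77 triple: (5, 3, 'a')


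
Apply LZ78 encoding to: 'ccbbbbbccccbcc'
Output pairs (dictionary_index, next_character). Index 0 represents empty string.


LZ78 encoding steps:
Dictionary: {0: ''}
Step 1: w='' (idx 0), next='c' -> output (0, 'c'), add 'c' as idx 1
Step 2: w='c' (idx 1), next='b' -> output (1, 'b'), add 'cb' as idx 2
Step 3: w='' (idx 0), next='b' -> output (0, 'b'), add 'b' as idx 3
Step 4: w='b' (idx 3), next='b' -> output (3, 'b'), add 'bb' as idx 4
Step 5: w='b' (idx 3), next='c' -> output (3, 'c'), add 'bc' as idx 5
Step 6: w='c' (idx 1), next='c' -> output (1, 'c'), add 'cc' as idx 6
Step 7: w='cb' (idx 2), next='c' -> output (2, 'c'), add 'cbc' as idx 7
Step 8: w='c' (idx 1), end of input -> output (1, '')


Encoded: [(0, 'c'), (1, 'b'), (0, 'b'), (3, 'b'), (3, 'c'), (1, 'c'), (2, 'c'), (1, '')]


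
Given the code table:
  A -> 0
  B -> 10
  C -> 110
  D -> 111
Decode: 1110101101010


Decoding:
111 -> D
0 -> A
10 -> B
110 -> C
10 -> B
10 -> B


Result: DABCBB


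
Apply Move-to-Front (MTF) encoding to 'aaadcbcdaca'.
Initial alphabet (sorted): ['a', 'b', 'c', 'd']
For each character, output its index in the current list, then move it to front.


MTF encoding:
'a': index 0 in ['a', 'b', 'c', 'd'] -> ['a', 'b', 'c', 'd']
'a': index 0 in ['a', 'b', 'c', 'd'] -> ['a', 'b', 'c', 'd']
'a': index 0 in ['a', 'b', 'c', 'd'] -> ['a', 'b', 'c', 'd']
'd': index 3 in ['a', 'b', 'c', 'd'] -> ['d', 'a', 'b', 'c']
'c': index 3 in ['d', 'a', 'b', 'c'] -> ['c', 'd', 'a', 'b']
'b': index 3 in ['c', 'd', 'a', 'b'] -> ['b', 'c', 'd', 'a']
'c': index 1 in ['b', 'c', 'd', 'a'] -> ['c', 'b', 'd', 'a']
'd': index 2 in ['c', 'b', 'd', 'a'] -> ['d', 'c', 'b', 'a']
'a': index 3 in ['d', 'c', 'b', 'a'] -> ['a', 'd', 'c', 'b']
'c': index 2 in ['a', 'd', 'c', 'b'] -> ['c', 'a', 'd', 'b']
'a': index 1 in ['c', 'a', 'd', 'b'] -> ['a', 'c', 'd', 'b']


Output: [0, 0, 0, 3, 3, 3, 1, 2, 3, 2, 1]


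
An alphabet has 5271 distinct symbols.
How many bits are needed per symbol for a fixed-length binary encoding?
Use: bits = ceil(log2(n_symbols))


log2(5271) = 12.3639
Bracket: 2^12 = 4096 < 5271 <= 2^13 = 8192
So ceil(log2(5271)) = 13

bits = ceil(log2(5271)) = ceil(12.3639) = 13 bits


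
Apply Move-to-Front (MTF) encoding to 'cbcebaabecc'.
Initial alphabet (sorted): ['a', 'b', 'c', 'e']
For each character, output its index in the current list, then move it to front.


MTF encoding:
'c': index 2 in ['a', 'b', 'c', 'e'] -> ['c', 'a', 'b', 'e']
'b': index 2 in ['c', 'a', 'b', 'e'] -> ['b', 'c', 'a', 'e']
'c': index 1 in ['b', 'c', 'a', 'e'] -> ['c', 'b', 'a', 'e']
'e': index 3 in ['c', 'b', 'a', 'e'] -> ['e', 'c', 'b', 'a']
'b': index 2 in ['e', 'c', 'b', 'a'] -> ['b', 'e', 'c', 'a']
'a': index 3 in ['b', 'e', 'c', 'a'] -> ['a', 'b', 'e', 'c']
'a': index 0 in ['a', 'b', 'e', 'c'] -> ['a', 'b', 'e', 'c']
'b': index 1 in ['a', 'b', 'e', 'c'] -> ['b', 'a', 'e', 'c']
'e': index 2 in ['b', 'a', 'e', 'c'] -> ['e', 'b', 'a', 'c']
'c': index 3 in ['e', 'b', 'a', 'c'] -> ['c', 'e', 'b', 'a']
'c': index 0 in ['c', 'e', 'b', 'a'] -> ['c', 'e', 'b', 'a']


Output: [2, 2, 1, 3, 2, 3, 0, 1, 2, 3, 0]
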